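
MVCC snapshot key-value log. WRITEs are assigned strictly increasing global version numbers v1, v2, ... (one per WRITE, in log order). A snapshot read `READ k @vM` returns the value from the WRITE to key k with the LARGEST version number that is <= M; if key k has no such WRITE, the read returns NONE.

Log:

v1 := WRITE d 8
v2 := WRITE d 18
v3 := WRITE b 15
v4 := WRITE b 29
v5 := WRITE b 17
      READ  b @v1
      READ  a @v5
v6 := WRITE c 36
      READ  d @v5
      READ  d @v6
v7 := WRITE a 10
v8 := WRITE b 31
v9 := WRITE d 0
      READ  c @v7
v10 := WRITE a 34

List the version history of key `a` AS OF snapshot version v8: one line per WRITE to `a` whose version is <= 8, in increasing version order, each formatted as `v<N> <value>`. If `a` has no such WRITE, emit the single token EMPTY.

Answer: v7 10

Derivation:
Scan writes for key=a with version <= 8:
  v1 WRITE d 8 -> skip
  v2 WRITE d 18 -> skip
  v3 WRITE b 15 -> skip
  v4 WRITE b 29 -> skip
  v5 WRITE b 17 -> skip
  v6 WRITE c 36 -> skip
  v7 WRITE a 10 -> keep
  v8 WRITE b 31 -> skip
  v9 WRITE d 0 -> skip
  v10 WRITE a 34 -> drop (> snap)
Collected: [(7, 10)]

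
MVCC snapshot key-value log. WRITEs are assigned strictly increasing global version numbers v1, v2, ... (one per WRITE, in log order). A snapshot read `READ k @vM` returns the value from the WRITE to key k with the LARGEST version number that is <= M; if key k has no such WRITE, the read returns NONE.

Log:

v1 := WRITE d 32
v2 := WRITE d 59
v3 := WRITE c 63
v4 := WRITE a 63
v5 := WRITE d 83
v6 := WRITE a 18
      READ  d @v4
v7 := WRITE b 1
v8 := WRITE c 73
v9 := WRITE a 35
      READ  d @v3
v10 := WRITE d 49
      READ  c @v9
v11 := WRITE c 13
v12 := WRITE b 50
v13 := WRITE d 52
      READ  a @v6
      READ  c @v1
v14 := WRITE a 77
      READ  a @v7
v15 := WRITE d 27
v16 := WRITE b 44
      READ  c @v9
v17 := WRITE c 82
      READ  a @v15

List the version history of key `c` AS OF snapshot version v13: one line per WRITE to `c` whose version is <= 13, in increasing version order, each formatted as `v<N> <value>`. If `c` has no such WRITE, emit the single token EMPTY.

Scan writes for key=c with version <= 13:
  v1 WRITE d 32 -> skip
  v2 WRITE d 59 -> skip
  v3 WRITE c 63 -> keep
  v4 WRITE a 63 -> skip
  v5 WRITE d 83 -> skip
  v6 WRITE a 18 -> skip
  v7 WRITE b 1 -> skip
  v8 WRITE c 73 -> keep
  v9 WRITE a 35 -> skip
  v10 WRITE d 49 -> skip
  v11 WRITE c 13 -> keep
  v12 WRITE b 50 -> skip
  v13 WRITE d 52 -> skip
  v14 WRITE a 77 -> skip
  v15 WRITE d 27 -> skip
  v16 WRITE b 44 -> skip
  v17 WRITE c 82 -> drop (> snap)
Collected: [(3, 63), (8, 73), (11, 13)]

Answer: v3 63
v8 73
v11 13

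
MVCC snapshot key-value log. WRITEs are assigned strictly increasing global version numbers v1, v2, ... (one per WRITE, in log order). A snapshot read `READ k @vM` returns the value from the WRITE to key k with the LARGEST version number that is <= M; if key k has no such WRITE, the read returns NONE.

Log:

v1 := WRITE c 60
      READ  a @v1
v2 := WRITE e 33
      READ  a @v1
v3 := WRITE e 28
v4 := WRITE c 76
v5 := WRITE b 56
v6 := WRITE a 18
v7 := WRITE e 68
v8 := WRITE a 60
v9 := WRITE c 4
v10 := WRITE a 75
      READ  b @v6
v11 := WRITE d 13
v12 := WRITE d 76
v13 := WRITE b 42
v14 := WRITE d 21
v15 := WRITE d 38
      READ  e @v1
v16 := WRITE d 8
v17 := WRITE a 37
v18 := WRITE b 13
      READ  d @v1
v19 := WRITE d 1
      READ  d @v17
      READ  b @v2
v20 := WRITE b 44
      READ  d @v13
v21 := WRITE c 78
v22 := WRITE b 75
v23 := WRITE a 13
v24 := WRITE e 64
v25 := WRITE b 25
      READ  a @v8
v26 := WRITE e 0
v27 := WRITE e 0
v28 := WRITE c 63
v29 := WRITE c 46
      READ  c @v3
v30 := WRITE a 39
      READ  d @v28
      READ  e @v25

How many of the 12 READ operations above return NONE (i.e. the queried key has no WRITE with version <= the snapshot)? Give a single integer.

Answer: 5

Derivation:
v1: WRITE c=60  (c history now [(1, 60)])
READ a @v1: history=[] -> no version <= 1 -> NONE
v2: WRITE e=33  (e history now [(2, 33)])
READ a @v1: history=[] -> no version <= 1 -> NONE
v3: WRITE e=28  (e history now [(2, 33), (3, 28)])
v4: WRITE c=76  (c history now [(1, 60), (4, 76)])
v5: WRITE b=56  (b history now [(5, 56)])
v6: WRITE a=18  (a history now [(6, 18)])
v7: WRITE e=68  (e history now [(2, 33), (3, 28), (7, 68)])
v8: WRITE a=60  (a history now [(6, 18), (8, 60)])
v9: WRITE c=4  (c history now [(1, 60), (4, 76), (9, 4)])
v10: WRITE a=75  (a history now [(6, 18), (8, 60), (10, 75)])
READ b @v6: history=[(5, 56)] -> pick v5 -> 56
v11: WRITE d=13  (d history now [(11, 13)])
v12: WRITE d=76  (d history now [(11, 13), (12, 76)])
v13: WRITE b=42  (b history now [(5, 56), (13, 42)])
v14: WRITE d=21  (d history now [(11, 13), (12, 76), (14, 21)])
v15: WRITE d=38  (d history now [(11, 13), (12, 76), (14, 21), (15, 38)])
READ e @v1: history=[(2, 33), (3, 28), (7, 68)] -> no version <= 1 -> NONE
v16: WRITE d=8  (d history now [(11, 13), (12, 76), (14, 21), (15, 38), (16, 8)])
v17: WRITE a=37  (a history now [(6, 18), (8, 60), (10, 75), (17, 37)])
v18: WRITE b=13  (b history now [(5, 56), (13, 42), (18, 13)])
READ d @v1: history=[(11, 13), (12, 76), (14, 21), (15, 38), (16, 8)] -> no version <= 1 -> NONE
v19: WRITE d=1  (d history now [(11, 13), (12, 76), (14, 21), (15, 38), (16, 8), (19, 1)])
READ d @v17: history=[(11, 13), (12, 76), (14, 21), (15, 38), (16, 8), (19, 1)] -> pick v16 -> 8
READ b @v2: history=[(5, 56), (13, 42), (18, 13)] -> no version <= 2 -> NONE
v20: WRITE b=44  (b history now [(5, 56), (13, 42), (18, 13), (20, 44)])
READ d @v13: history=[(11, 13), (12, 76), (14, 21), (15, 38), (16, 8), (19, 1)] -> pick v12 -> 76
v21: WRITE c=78  (c history now [(1, 60), (4, 76), (9, 4), (21, 78)])
v22: WRITE b=75  (b history now [(5, 56), (13, 42), (18, 13), (20, 44), (22, 75)])
v23: WRITE a=13  (a history now [(6, 18), (8, 60), (10, 75), (17, 37), (23, 13)])
v24: WRITE e=64  (e history now [(2, 33), (3, 28), (7, 68), (24, 64)])
v25: WRITE b=25  (b history now [(5, 56), (13, 42), (18, 13), (20, 44), (22, 75), (25, 25)])
READ a @v8: history=[(6, 18), (8, 60), (10, 75), (17, 37), (23, 13)] -> pick v8 -> 60
v26: WRITE e=0  (e history now [(2, 33), (3, 28), (7, 68), (24, 64), (26, 0)])
v27: WRITE e=0  (e history now [(2, 33), (3, 28), (7, 68), (24, 64), (26, 0), (27, 0)])
v28: WRITE c=63  (c history now [(1, 60), (4, 76), (9, 4), (21, 78), (28, 63)])
v29: WRITE c=46  (c history now [(1, 60), (4, 76), (9, 4), (21, 78), (28, 63), (29, 46)])
READ c @v3: history=[(1, 60), (4, 76), (9, 4), (21, 78), (28, 63), (29, 46)] -> pick v1 -> 60
v30: WRITE a=39  (a history now [(6, 18), (8, 60), (10, 75), (17, 37), (23, 13), (30, 39)])
READ d @v28: history=[(11, 13), (12, 76), (14, 21), (15, 38), (16, 8), (19, 1)] -> pick v19 -> 1
READ e @v25: history=[(2, 33), (3, 28), (7, 68), (24, 64), (26, 0), (27, 0)] -> pick v24 -> 64
Read results in order: ['NONE', 'NONE', '56', 'NONE', 'NONE', '8', 'NONE', '76', '60', '60', '1', '64']
NONE count = 5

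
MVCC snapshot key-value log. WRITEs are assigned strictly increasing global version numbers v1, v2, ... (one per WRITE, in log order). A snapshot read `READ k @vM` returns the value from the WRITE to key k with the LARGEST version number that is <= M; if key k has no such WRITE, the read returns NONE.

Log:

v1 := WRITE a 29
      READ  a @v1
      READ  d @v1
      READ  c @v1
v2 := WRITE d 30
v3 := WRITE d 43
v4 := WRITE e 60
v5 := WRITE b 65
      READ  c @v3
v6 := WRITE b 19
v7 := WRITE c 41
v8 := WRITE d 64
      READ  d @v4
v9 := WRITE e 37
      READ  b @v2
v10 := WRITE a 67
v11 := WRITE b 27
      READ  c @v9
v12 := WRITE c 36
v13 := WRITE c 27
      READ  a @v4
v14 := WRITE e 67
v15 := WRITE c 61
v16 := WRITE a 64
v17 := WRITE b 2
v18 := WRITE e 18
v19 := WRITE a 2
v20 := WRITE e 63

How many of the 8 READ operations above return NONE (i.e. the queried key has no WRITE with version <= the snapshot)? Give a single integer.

Answer: 4

Derivation:
v1: WRITE a=29  (a history now [(1, 29)])
READ a @v1: history=[(1, 29)] -> pick v1 -> 29
READ d @v1: history=[] -> no version <= 1 -> NONE
READ c @v1: history=[] -> no version <= 1 -> NONE
v2: WRITE d=30  (d history now [(2, 30)])
v3: WRITE d=43  (d history now [(2, 30), (3, 43)])
v4: WRITE e=60  (e history now [(4, 60)])
v5: WRITE b=65  (b history now [(5, 65)])
READ c @v3: history=[] -> no version <= 3 -> NONE
v6: WRITE b=19  (b history now [(5, 65), (6, 19)])
v7: WRITE c=41  (c history now [(7, 41)])
v8: WRITE d=64  (d history now [(2, 30), (3, 43), (8, 64)])
READ d @v4: history=[(2, 30), (3, 43), (8, 64)] -> pick v3 -> 43
v9: WRITE e=37  (e history now [(4, 60), (9, 37)])
READ b @v2: history=[(5, 65), (6, 19)] -> no version <= 2 -> NONE
v10: WRITE a=67  (a history now [(1, 29), (10, 67)])
v11: WRITE b=27  (b history now [(5, 65), (6, 19), (11, 27)])
READ c @v9: history=[(7, 41)] -> pick v7 -> 41
v12: WRITE c=36  (c history now [(7, 41), (12, 36)])
v13: WRITE c=27  (c history now [(7, 41), (12, 36), (13, 27)])
READ a @v4: history=[(1, 29), (10, 67)] -> pick v1 -> 29
v14: WRITE e=67  (e history now [(4, 60), (9, 37), (14, 67)])
v15: WRITE c=61  (c history now [(7, 41), (12, 36), (13, 27), (15, 61)])
v16: WRITE a=64  (a history now [(1, 29), (10, 67), (16, 64)])
v17: WRITE b=2  (b history now [(5, 65), (6, 19), (11, 27), (17, 2)])
v18: WRITE e=18  (e history now [(4, 60), (9, 37), (14, 67), (18, 18)])
v19: WRITE a=2  (a history now [(1, 29), (10, 67), (16, 64), (19, 2)])
v20: WRITE e=63  (e history now [(4, 60), (9, 37), (14, 67), (18, 18), (20, 63)])
Read results in order: ['29', 'NONE', 'NONE', 'NONE', '43', 'NONE', '41', '29']
NONE count = 4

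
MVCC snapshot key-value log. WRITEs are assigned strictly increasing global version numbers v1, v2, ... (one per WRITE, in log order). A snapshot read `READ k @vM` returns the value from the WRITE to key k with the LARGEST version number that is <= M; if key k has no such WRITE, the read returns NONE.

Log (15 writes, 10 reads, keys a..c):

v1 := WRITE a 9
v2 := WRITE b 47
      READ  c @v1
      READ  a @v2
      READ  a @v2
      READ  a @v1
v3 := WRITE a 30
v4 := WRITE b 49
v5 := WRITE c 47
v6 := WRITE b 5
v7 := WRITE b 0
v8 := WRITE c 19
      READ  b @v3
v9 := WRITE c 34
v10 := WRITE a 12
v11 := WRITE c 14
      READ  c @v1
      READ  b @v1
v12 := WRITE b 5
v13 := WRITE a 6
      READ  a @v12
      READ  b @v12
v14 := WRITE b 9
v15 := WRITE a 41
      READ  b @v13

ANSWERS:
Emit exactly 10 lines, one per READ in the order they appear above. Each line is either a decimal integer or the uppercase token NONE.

Answer: NONE
9
9
9
47
NONE
NONE
12
5
5

Derivation:
v1: WRITE a=9  (a history now [(1, 9)])
v2: WRITE b=47  (b history now [(2, 47)])
READ c @v1: history=[] -> no version <= 1 -> NONE
READ a @v2: history=[(1, 9)] -> pick v1 -> 9
READ a @v2: history=[(1, 9)] -> pick v1 -> 9
READ a @v1: history=[(1, 9)] -> pick v1 -> 9
v3: WRITE a=30  (a history now [(1, 9), (3, 30)])
v4: WRITE b=49  (b history now [(2, 47), (4, 49)])
v5: WRITE c=47  (c history now [(5, 47)])
v6: WRITE b=5  (b history now [(2, 47), (4, 49), (6, 5)])
v7: WRITE b=0  (b history now [(2, 47), (4, 49), (6, 5), (7, 0)])
v8: WRITE c=19  (c history now [(5, 47), (8, 19)])
READ b @v3: history=[(2, 47), (4, 49), (6, 5), (7, 0)] -> pick v2 -> 47
v9: WRITE c=34  (c history now [(5, 47), (8, 19), (9, 34)])
v10: WRITE a=12  (a history now [(1, 9), (3, 30), (10, 12)])
v11: WRITE c=14  (c history now [(5, 47), (8, 19), (9, 34), (11, 14)])
READ c @v1: history=[(5, 47), (8, 19), (9, 34), (11, 14)] -> no version <= 1 -> NONE
READ b @v1: history=[(2, 47), (4, 49), (6, 5), (7, 0)] -> no version <= 1 -> NONE
v12: WRITE b=5  (b history now [(2, 47), (4, 49), (6, 5), (7, 0), (12, 5)])
v13: WRITE a=6  (a history now [(1, 9), (3, 30), (10, 12), (13, 6)])
READ a @v12: history=[(1, 9), (3, 30), (10, 12), (13, 6)] -> pick v10 -> 12
READ b @v12: history=[(2, 47), (4, 49), (6, 5), (7, 0), (12, 5)] -> pick v12 -> 5
v14: WRITE b=9  (b history now [(2, 47), (4, 49), (6, 5), (7, 0), (12, 5), (14, 9)])
v15: WRITE a=41  (a history now [(1, 9), (3, 30), (10, 12), (13, 6), (15, 41)])
READ b @v13: history=[(2, 47), (4, 49), (6, 5), (7, 0), (12, 5), (14, 9)] -> pick v12 -> 5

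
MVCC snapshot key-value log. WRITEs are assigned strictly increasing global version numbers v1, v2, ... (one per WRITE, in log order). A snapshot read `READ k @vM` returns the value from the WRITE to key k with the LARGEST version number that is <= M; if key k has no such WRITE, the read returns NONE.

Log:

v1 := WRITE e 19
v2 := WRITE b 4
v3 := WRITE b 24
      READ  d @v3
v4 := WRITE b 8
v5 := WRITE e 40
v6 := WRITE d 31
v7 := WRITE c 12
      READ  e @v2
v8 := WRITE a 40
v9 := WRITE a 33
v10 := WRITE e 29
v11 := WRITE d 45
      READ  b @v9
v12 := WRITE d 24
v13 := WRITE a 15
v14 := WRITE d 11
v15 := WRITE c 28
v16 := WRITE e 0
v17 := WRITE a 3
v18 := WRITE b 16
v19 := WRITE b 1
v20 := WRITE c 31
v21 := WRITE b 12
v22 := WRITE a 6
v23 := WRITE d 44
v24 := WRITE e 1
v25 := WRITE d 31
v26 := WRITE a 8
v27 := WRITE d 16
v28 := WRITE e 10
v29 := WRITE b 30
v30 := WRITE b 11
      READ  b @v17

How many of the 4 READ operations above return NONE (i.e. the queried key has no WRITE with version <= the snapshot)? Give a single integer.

Answer: 1

Derivation:
v1: WRITE e=19  (e history now [(1, 19)])
v2: WRITE b=4  (b history now [(2, 4)])
v3: WRITE b=24  (b history now [(2, 4), (3, 24)])
READ d @v3: history=[] -> no version <= 3 -> NONE
v4: WRITE b=8  (b history now [(2, 4), (3, 24), (4, 8)])
v5: WRITE e=40  (e history now [(1, 19), (5, 40)])
v6: WRITE d=31  (d history now [(6, 31)])
v7: WRITE c=12  (c history now [(7, 12)])
READ e @v2: history=[(1, 19), (5, 40)] -> pick v1 -> 19
v8: WRITE a=40  (a history now [(8, 40)])
v9: WRITE a=33  (a history now [(8, 40), (9, 33)])
v10: WRITE e=29  (e history now [(1, 19), (5, 40), (10, 29)])
v11: WRITE d=45  (d history now [(6, 31), (11, 45)])
READ b @v9: history=[(2, 4), (3, 24), (4, 8)] -> pick v4 -> 8
v12: WRITE d=24  (d history now [(6, 31), (11, 45), (12, 24)])
v13: WRITE a=15  (a history now [(8, 40), (9, 33), (13, 15)])
v14: WRITE d=11  (d history now [(6, 31), (11, 45), (12, 24), (14, 11)])
v15: WRITE c=28  (c history now [(7, 12), (15, 28)])
v16: WRITE e=0  (e history now [(1, 19), (5, 40), (10, 29), (16, 0)])
v17: WRITE a=3  (a history now [(8, 40), (9, 33), (13, 15), (17, 3)])
v18: WRITE b=16  (b history now [(2, 4), (3, 24), (4, 8), (18, 16)])
v19: WRITE b=1  (b history now [(2, 4), (3, 24), (4, 8), (18, 16), (19, 1)])
v20: WRITE c=31  (c history now [(7, 12), (15, 28), (20, 31)])
v21: WRITE b=12  (b history now [(2, 4), (3, 24), (4, 8), (18, 16), (19, 1), (21, 12)])
v22: WRITE a=6  (a history now [(8, 40), (9, 33), (13, 15), (17, 3), (22, 6)])
v23: WRITE d=44  (d history now [(6, 31), (11, 45), (12, 24), (14, 11), (23, 44)])
v24: WRITE e=1  (e history now [(1, 19), (5, 40), (10, 29), (16, 0), (24, 1)])
v25: WRITE d=31  (d history now [(6, 31), (11, 45), (12, 24), (14, 11), (23, 44), (25, 31)])
v26: WRITE a=8  (a history now [(8, 40), (9, 33), (13, 15), (17, 3), (22, 6), (26, 8)])
v27: WRITE d=16  (d history now [(6, 31), (11, 45), (12, 24), (14, 11), (23, 44), (25, 31), (27, 16)])
v28: WRITE e=10  (e history now [(1, 19), (5, 40), (10, 29), (16, 0), (24, 1), (28, 10)])
v29: WRITE b=30  (b history now [(2, 4), (3, 24), (4, 8), (18, 16), (19, 1), (21, 12), (29, 30)])
v30: WRITE b=11  (b history now [(2, 4), (3, 24), (4, 8), (18, 16), (19, 1), (21, 12), (29, 30), (30, 11)])
READ b @v17: history=[(2, 4), (3, 24), (4, 8), (18, 16), (19, 1), (21, 12), (29, 30), (30, 11)] -> pick v4 -> 8
Read results in order: ['NONE', '19', '8', '8']
NONE count = 1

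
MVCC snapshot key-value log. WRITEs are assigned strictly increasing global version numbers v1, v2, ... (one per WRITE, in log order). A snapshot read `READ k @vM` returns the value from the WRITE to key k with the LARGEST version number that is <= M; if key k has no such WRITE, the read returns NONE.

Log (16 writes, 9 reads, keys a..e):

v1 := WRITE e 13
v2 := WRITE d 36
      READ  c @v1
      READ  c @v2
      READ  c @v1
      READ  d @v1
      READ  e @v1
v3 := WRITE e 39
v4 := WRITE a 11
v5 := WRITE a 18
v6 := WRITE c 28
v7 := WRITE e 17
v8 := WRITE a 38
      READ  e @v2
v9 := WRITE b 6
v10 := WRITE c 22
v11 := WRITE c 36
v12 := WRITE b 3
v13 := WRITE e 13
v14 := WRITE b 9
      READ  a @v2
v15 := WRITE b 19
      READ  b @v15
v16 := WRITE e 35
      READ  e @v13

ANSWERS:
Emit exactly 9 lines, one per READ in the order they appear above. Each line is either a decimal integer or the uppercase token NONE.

v1: WRITE e=13  (e history now [(1, 13)])
v2: WRITE d=36  (d history now [(2, 36)])
READ c @v1: history=[] -> no version <= 1 -> NONE
READ c @v2: history=[] -> no version <= 2 -> NONE
READ c @v1: history=[] -> no version <= 1 -> NONE
READ d @v1: history=[(2, 36)] -> no version <= 1 -> NONE
READ e @v1: history=[(1, 13)] -> pick v1 -> 13
v3: WRITE e=39  (e history now [(1, 13), (3, 39)])
v4: WRITE a=11  (a history now [(4, 11)])
v5: WRITE a=18  (a history now [(4, 11), (5, 18)])
v6: WRITE c=28  (c history now [(6, 28)])
v7: WRITE e=17  (e history now [(1, 13), (3, 39), (7, 17)])
v8: WRITE a=38  (a history now [(4, 11), (5, 18), (8, 38)])
READ e @v2: history=[(1, 13), (3, 39), (7, 17)] -> pick v1 -> 13
v9: WRITE b=6  (b history now [(9, 6)])
v10: WRITE c=22  (c history now [(6, 28), (10, 22)])
v11: WRITE c=36  (c history now [(6, 28), (10, 22), (11, 36)])
v12: WRITE b=3  (b history now [(9, 6), (12, 3)])
v13: WRITE e=13  (e history now [(1, 13), (3, 39), (7, 17), (13, 13)])
v14: WRITE b=9  (b history now [(9, 6), (12, 3), (14, 9)])
READ a @v2: history=[(4, 11), (5, 18), (8, 38)] -> no version <= 2 -> NONE
v15: WRITE b=19  (b history now [(9, 6), (12, 3), (14, 9), (15, 19)])
READ b @v15: history=[(9, 6), (12, 3), (14, 9), (15, 19)] -> pick v15 -> 19
v16: WRITE e=35  (e history now [(1, 13), (3, 39), (7, 17), (13, 13), (16, 35)])
READ e @v13: history=[(1, 13), (3, 39), (7, 17), (13, 13), (16, 35)] -> pick v13 -> 13

Answer: NONE
NONE
NONE
NONE
13
13
NONE
19
13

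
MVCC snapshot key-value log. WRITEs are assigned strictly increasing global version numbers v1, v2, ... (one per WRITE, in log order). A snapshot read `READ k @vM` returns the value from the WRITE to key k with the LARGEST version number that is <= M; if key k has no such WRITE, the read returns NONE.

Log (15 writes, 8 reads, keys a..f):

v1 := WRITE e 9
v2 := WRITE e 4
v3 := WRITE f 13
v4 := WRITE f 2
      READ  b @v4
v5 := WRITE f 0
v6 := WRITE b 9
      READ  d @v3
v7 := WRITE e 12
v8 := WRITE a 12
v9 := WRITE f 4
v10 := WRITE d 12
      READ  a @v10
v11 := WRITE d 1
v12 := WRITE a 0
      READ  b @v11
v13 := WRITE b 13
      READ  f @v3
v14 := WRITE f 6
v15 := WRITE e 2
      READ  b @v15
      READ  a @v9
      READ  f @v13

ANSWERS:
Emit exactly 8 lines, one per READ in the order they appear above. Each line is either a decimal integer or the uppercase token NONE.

v1: WRITE e=9  (e history now [(1, 9)])
v2: WRITE e=4  (e history now [(1, 9), (2, 4)])
v3: WRITE f=13  (f history now [(3, 13)])
v4: WRITE f=2  (f history now [(3, 13), (4, 2)])
READ b @v4: history=[] -> no version <= 4 -> NONE
v5: WRITE f=0  (f history now [(3, 13), (4, 2), (5, 0)])
v6: WRITE b=9  (b history now [(6, 9)])
READ d @v3: history=[] -> no version <= 3 -> NONE
v7: WRITE e=12  (e history now [(1, 9), (2, 4), (7, 12)])
v8: WRITE a=12  (a history now [(8, 12)])
v9: WRITE f=4  (f history now [(3, 13), (4, 2), (5, 0), (9, 4)])
v10: WRITE d=12  (d history now [(10, 12)])
READ a @v10: history=[(8, 12)] -> pick v8 -> 12
v11: WRITE d=1  (d history now [(10, 12), (11, 1)])
v12: WRITE a=0  (a history now [(8, 12), (12, 0)])
READ b @v11: history=[(6, 9)] -> pick v6 -> 9
v13: WRITE b=13  (b history now [(6, 9), (13, 13)])
READ f @v3: history=[(3, 13), (4, 2), (5, 0), (9, 4)] -> pick v3 -> 13
v14: WRITE f=6  (f history now [(3, 13), (4, 2), (5, 0), (9, 4), (14, 6)])
v15: WRITE e=2  (e history now [(1, 9), (2, 4), (7, 12), (15, 2)])
READ b @v15: history=[(6, 9), (13, 13)] -> pick v13 -> 13
READ a @v9: history=[(8, 12), (12, 0)] -> pick v8 -> 12
READ f @v13: history=[(3, 13), (4, 2), (5, 0), (9, 4), (14, 6)] -> pick v9 -> 4

Answer: NONE
NONE
12
9
13
13
12
4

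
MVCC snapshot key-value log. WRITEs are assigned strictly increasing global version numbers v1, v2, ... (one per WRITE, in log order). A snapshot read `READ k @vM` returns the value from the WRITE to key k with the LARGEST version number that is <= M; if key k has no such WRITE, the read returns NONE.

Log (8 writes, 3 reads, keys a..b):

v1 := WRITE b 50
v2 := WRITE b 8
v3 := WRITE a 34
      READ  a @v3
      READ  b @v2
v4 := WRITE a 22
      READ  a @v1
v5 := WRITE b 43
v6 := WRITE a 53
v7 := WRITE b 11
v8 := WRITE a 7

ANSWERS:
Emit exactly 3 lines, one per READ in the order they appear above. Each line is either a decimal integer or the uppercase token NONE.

v1: WRITE b=50  (b history now [(1, 50)])
v2: WRITE b=8  (b history now [(1, 50), (2, 8)])
v3: WRITE a=34  (a history now [(3, 34)])
READ a @v3: history=[(3, 34)] -> pick v3 -> 34
READ b @v2: history=[(1, 50), (2, 8)] -> pick v2 -> 8
v4: WRITE a=22  (a history now [(3, 34), (4, 22)])
READ a @v1: history=[(3, 34), (4, 22)] -> no version <= 1 -> NONE
v5: WRITE b=43  (b history now [(1, 50), (2, 8), (5, 43)])
v6: WRITE a=53  (a history now [(3, 34), (4, 22), (6, 53)])
v7: WRITE b=11  (b history now [(1, 50), (2, 8), (5, 43), (7, 11)])
v8: WRITE a=7  (a history now [(3, 34), (4, 22), (6, 53), (8, 7)])

Answer: 34
8
NONE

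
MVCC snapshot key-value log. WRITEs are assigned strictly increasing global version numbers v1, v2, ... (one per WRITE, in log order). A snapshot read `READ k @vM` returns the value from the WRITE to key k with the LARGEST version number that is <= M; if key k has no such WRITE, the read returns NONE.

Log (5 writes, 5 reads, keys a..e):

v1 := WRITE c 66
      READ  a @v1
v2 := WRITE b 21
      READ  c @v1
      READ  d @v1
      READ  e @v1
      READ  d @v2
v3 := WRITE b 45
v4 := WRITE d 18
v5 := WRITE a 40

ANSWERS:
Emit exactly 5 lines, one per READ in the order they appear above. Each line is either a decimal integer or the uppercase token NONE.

Answer: NONE
66
NONE
NONE
NONE

Derivation:
v1: WRITE c=66  (c history now [(1, 66)])
READ a @v1: history=[] -> no version <= 1 -> NONE
v2: WRITE b=21  (b history now [(2, 21)])
READ c @v1: history=[(1, 66)] -> pick v1 -> 66
READ d @v1: history=[] -> no version <= 1 -> NONE
READ e @v1: history=[] -> no version <= 1 -> NONE
READ d @v2: history=[] -> no version <= 2 -> NONE
v3: WRITE b=45  (b history now [(2, 21), (3, 45)])
v4: WRITE d=18  (d history now [(4, 18)])
v5: WRITE a=40  (a history now [(5, 40)])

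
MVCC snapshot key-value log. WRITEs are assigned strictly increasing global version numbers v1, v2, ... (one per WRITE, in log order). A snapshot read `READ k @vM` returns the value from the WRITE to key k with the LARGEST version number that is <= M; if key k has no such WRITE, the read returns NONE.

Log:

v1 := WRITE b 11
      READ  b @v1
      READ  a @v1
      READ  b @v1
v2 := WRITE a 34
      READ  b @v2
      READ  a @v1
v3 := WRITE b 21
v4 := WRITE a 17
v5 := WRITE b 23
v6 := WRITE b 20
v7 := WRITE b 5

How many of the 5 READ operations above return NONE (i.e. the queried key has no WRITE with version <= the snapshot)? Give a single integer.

v1: WRITE b=11  (b history now [(1, 11)])
READ b @v1: history=[(1, 11)] -> pick v1 -> 11
READ a @v1: history=[] -> no version <= 1 -> NONE
READ b @v1: history=[(1, 11)] -> pick v1 -> 11
v2: WRITE a=34  (a history now [(2, 34)])
READ b @v2: history=[(1, 11)] -> pick v1 -> 11
READ a @v1: history=[(2, 34)] -> no version <= 1 -> NONE
v3: WRITE b=21  (b history now [(1, 11), (3, 21)])
v4: WRITE a=17  (a history now [(2, 34), (4, 17)])
v5: WRITE b=23  (b history now [(1, 11), (3, 21), (5, 23)])
v6: WRITE b=20  (b history now [(1, 11), (3, 21), (5, 23), (6, 20)])
v7: WRITE b=5  (b history now [(1, 11), (3, 21), (5, 23), (6, 20), (7, 5)])
Read results in order: ['11', 'NONE', '11', '11', 'NONE']
NONE count = 2

Answer: 2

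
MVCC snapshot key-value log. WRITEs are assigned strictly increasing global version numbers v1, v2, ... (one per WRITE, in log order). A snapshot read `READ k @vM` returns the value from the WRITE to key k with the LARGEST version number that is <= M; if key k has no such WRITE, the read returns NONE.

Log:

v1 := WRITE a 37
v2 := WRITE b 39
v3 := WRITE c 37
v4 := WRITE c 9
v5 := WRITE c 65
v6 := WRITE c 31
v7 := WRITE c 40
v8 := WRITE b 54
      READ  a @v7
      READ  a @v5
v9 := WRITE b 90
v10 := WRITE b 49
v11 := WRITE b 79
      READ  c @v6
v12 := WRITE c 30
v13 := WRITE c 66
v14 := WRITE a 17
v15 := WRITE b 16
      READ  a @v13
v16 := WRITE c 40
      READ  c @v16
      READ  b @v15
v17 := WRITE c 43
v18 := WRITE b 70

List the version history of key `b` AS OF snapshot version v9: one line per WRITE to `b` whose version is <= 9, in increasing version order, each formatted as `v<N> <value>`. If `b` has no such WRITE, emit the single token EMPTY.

Scan writes for key=b with version <= 9:
  v1 WRITE a 37 -> skip
  v2 WRITE b 39 -> keep
  v3 WRITE c 37 -> skip
  v4 WRITE c 9 -> skip
  v5 WRITE c 65 -> skip
  v6 WRITE c 31 -> skip
  v7 WRITE c 40 -> skip
  v8 WRITE b 54 -> keep
  v9 WRITE b 90 -> keep
  v10 WRITE b 49 -> drop (> snap)
  v11 WRITE b 79 -> drop (> snap)
  v12 WRITE c 30 -> skip
  v13 WRITE c 66 -> skip
  v14 WRITE a 17 -> skip
  v15 WRITE b 16 -> drop (> snap)
  v16 WRITE c 40 -> skip
  v17 WRITE c 43 -> skip
  v18 WRITE b 70 -> drop (> snap)
Collected: [(2, 39), (8, 54), (9, 90)]

Answer: v2 39
v8 54
v9 90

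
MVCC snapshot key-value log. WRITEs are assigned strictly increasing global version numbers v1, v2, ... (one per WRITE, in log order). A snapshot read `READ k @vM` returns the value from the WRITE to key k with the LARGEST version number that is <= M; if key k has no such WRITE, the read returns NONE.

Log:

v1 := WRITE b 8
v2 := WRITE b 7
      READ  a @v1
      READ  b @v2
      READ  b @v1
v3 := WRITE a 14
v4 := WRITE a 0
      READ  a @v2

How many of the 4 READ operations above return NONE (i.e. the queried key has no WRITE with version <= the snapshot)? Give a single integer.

Answer: 2

Derivation:
v1: WRITE b=8  (b history now [(1, 8)])
v2: WRITE b=7  (b history now [(1, 8), (2, 7)])
READ a @v1: history=[] -> no version <= 1 -> NONE
READ b @v2: history=[(1, 8), (2, 7)] -> pick v2 -> 7
READ b @v1: history=[(1, 8), (2, 7)] -> pick v1 -> 8
v3: WRITE a=14  (a history now [(3, 14)])
v4: WRITE a=0  (a history now [(3, 14), (4, 0)])
READ a @v2: history=[(3, 14), (4, 0)] -> no version <= 2 -> NONE
Read results in order: ['NONE', '7', '8', 'NONE']
NONE count = 2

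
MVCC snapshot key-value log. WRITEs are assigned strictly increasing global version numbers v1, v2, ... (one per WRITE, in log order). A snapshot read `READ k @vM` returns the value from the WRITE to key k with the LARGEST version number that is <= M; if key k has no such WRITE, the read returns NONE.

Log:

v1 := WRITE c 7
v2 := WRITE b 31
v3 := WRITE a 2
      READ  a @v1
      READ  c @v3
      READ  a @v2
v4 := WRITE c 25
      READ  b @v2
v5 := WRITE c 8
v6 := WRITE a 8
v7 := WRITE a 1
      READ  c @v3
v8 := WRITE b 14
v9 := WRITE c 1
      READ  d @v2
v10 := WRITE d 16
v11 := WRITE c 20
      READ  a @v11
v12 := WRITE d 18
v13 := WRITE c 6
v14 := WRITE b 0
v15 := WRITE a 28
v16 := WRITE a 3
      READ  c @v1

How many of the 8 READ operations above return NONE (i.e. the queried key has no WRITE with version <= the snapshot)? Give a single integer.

v1: WRITE c=7  (c history now [(1, 7)])
v2: WRITE b=31  (b history now [(2, 31)])
v3: WRITE a=2  (a history now [(3, 2)])
READ a @v1: history=[(3, 2)] -> no version <= 1 -> NONE
READ c @v3: history=[(1, 7)] -> pick v1 -> 7
READ a @v2: history=[(3, 2)] -> no version <= 2 -> NONE
v4: WRITE c=25  (c history now [(1, 7), (4, 25)])
READ b @v2: history=[(2, 31)] -> pick v2 -> 31
v5: WRITE c=8  (c history now [(1, 7), (4, 25), (5, 8)])
v6: WRITE a=8  (a history now [(3, 2), (6, 8)])
v7: WRITE a=1  (a history now [(3, 2), (6, 8), (7, 1)])
READ c @v3: history=[(1, 7), (4, 25), (5, 8)] -> pick v1 -> 7
v8: WRITE b=14  (b history now [(2, 31), (8, 14)])
v9: WRITE c=1  (c history now [(1, 7), (4, 25), (5, 8), (9, 1)])
READ d @v2: history=[] -> no version <= 2 -> NONE
v10: WRITE d=16  (d history now [(10, 16)])
v11: WRITE c=20  (c history now [(1, 7), (4, 25), (5, 8), (9, 1), (11, 20)])
READ a @v11: history=[(3, 2), (6, 8), (7, 1)] -> pick v7 -> 1
v12: WRITE d=18  (d history now [(10, 16), (12, 18)])
v13: WRITE c=6  (c history now [(1, 7), (4, 25), (5, 8), (9, 1), (11, 20), (13, 6)])
v14: WRITE b=0  (b history now [(2, 31), (8, 14), (14, 0)])
v15: WRITE a=28  (a history now [(3, 2), (6, 8), (7, 1), (15, 28)])
v16: WRITE a=3  (a history now [(3, 2), (6, 8), (7, 1), (15, 28), (16, 3)])
READ c @v1: history=[(1, 7), (4, 25), (5, 8), (9, 1), (11, 20), (13, 6)] -> pick v1 -> 7
Read results in order: ['NONE', '7', 'NONE', '31', '7', 'NONE', '1', '7']
NONE count = 3

Answer: 3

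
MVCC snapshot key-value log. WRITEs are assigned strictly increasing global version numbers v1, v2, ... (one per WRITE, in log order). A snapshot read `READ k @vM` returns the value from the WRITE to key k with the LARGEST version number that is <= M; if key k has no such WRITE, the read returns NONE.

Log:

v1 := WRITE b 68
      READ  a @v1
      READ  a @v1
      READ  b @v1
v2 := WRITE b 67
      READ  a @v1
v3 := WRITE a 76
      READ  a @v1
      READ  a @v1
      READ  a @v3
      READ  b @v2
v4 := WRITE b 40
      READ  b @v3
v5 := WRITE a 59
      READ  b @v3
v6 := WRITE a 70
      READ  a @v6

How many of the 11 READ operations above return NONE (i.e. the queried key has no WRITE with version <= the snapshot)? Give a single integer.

v1: WRITE b=68  (b history now [(1, 68)])
READ a @v1: history=[] -> no version <= 1 -> NONE
READ a @v1: history=[] -> no version <= 1 -> NONE
READ b @v1: history=[(1, 68)] -> pick v1 -> 68
v2: WRITE b=67  (b history now [(1, 68), (2, 67)])
READ a @v1: history=[] -> no version <= 1 -> NONE
v3: WRITE a=76  (a history now [(3, 76)])
READ a @v1: history=[(3, 76)] -> no version <= 1 -> NONE
READ a @v1: history=[(3, 76)] -> no version <= 1 -> NONE
READ a @v3: history=[(3, 76)] -> pick v3 -> 76
READ b @v2: history=[(1, 68), (2, 67)] -> pick v2 -> 67
v4: WRITE b=40  (b history now [(1, 68), (2, 67), (4, 40)])
READ b @v3: history=[(1, 68), (2, 67), (4, 40)] -> pick v2 -> 67
v5: WRITE a=59  (a history now [(3, 76), (5, 59)])
READ b @v3: history=[(1, 68), (2, 67), (4, 40)] -> pick v2 -> 67
v6: WRITE a=70  (a history now [(3, 76), (5, 59), (6, 70)])
READ a @v6: history=[(3, 76), (5, 59), (6, 70)] -> pick v6 -> 70
Read results in order: ['NONE', 'NONE', '68', 'NONE', 'NONE', 'NONE', '76', '67', '67', '67', '70']
NONE count = 5

Answer: 5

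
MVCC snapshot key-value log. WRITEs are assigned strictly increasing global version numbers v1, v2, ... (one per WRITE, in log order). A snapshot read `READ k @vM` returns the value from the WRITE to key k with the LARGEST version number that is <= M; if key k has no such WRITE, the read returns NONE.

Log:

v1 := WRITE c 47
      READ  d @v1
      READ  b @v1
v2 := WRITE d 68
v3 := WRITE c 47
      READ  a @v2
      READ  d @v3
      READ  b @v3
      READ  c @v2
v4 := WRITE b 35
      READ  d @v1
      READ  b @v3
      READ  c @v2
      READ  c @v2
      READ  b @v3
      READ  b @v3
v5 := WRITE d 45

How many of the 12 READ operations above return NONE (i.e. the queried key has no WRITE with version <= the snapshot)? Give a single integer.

v1: WRITE c=47  (c history now [(1, 47)])
READ d @v1: history=[] -> no version <= 1 -> NONE
READ b @v1: history=[] -> no version <= 1 -> NONE
v2: WRITE d=68  (d history now [(2, 68)])
v3: WRITE c=47  (c history now [(1, 47), (3, 47)])
READ a @v2: history=[] -> no version <= 2 -> NONE
READ d @v3: history=[(2, 68)] -> pick v2 -> 68
READ b @v3: history=[] -> no version <= 3 -> NONE
READ c @v2: history=[(1, 47), (3, 47)] -> pick v1 -> 47
v4: WRITE b=35  (b history now [(4, 35)])
READ d @v1: history=[(2, 68)] -> no version <= 1 -> NONE
READ b @v3: history=[(4, 35)] -> no version <= 3 -> NONE
READ c @v2: history=[(1, 47), (3, 47)] -> pick v1 -> 47
READ c @v2: history=[(1, 47), (3, 47)] -> pick v1 -> 47
READ b @v3: history=[(4, 35)] -> no version <= 3 -> NONE
READ b @v3: history=[(4, 35)] -> no version <= 3 -> NONE
v5: WRITE d=45  (d history now [(2, 68), (5, 45)])
Read results in order: ['NONE', 'NONE', 'NONE', '68', 'NONE', '47', 'NONE', 'NONE', '47', '47', 'NONE', 'NONE']
NONE count = 8

Answer: 8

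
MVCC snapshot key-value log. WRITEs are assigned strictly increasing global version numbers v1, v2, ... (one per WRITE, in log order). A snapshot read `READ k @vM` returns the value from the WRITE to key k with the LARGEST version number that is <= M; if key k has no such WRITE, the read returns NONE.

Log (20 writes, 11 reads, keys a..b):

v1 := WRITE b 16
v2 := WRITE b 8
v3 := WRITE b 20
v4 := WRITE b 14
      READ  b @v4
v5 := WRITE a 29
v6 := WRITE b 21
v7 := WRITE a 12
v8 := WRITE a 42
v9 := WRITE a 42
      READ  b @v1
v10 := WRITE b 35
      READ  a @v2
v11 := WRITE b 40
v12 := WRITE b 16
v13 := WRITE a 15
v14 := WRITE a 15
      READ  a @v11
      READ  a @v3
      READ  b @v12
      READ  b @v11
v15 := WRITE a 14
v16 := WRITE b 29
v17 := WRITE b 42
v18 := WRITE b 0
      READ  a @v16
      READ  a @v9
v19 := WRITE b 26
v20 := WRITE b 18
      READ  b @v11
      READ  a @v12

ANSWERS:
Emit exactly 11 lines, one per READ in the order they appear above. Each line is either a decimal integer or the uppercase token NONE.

v1: WRITE b=16  (b history now [(1, 16)])
v2: WRITE b=8  (b history now [(1, 16), (2, 8)])
v3: WRITE b=20  (b history now [(1, 16), (2, 8), (3, 20)])
v4: WRITE b=14  (b history now [(1, 16), (2, 8), (3, 20), (4, 14)])
READ b @v4: history=[(1, 16), (2, 8), (3, 20), (4, 14)] -> pick v4 -> 14
v5: WRITE a=29  (a history now [(5, 29)])
v6: WRITE b=21  (b history now [(1, 16), (2, 8), (3, 20), (4, 14), (6, 21)])
v7: WRITE a=12  (a history now [(5, 29), (7, 12)])
v8: WRITE a=42  (a history now [(5, 29), (7, 12), (8, 42)])
v9: WRITE a=42  (a history now [(5, 29), (7, 12), (8, 42), (9, 42)])
READ b @v1: history=[(1, 16), (2, 8), (3, 20), (4, 14), (6, 21)] -> pick v1 -> 16
v10: WRITE b=35  (b history now [(1, 16), (2, 8), (3, 20), (4, 14), (6, 21), (10, 35)])
READ a @v2: history=[(5, 29), (7, 12), (8, 42), (9, 42)] -> no version <= 2 -> NONE
v11: WRITE b=40  (b history now [(1, 16), (2, 8), (3, 20), (4, 14), (6, 21), (10, 35), (11, 40)])
v12: WRITE b=16  (b history now [(1, 16), (2, 8), (3, 20), (4, 14), (6, 21), (10, 35), (11, 40), (12, 16)])
v13: WRITE a=15  (a history now [(5, 29), (7, 12), (8, 42), (9, 42), (13, 15)])
v14: WRITE a=15  (a history now [(5, 29), (7, 12), (8, 42), (9, 42), (13, 15), (14, 15)])
READ a @v11: history=[(5, 29), (7, 12), (8, 42), (9, 42), (13, 15), (14, 15)] -> pick v9 -> 42
READ a @v3: history=[(5, 29), (7, 12), (8, 42), (9, 42), (13, 15), (14, 15)] -> no version <= 3 -> NONE
READ b @v12: history=[(1, 16), (2, 8), (3, 20), (4, 14), (6, 21), (10, 35), (11, 40), (12, 16)] -> pick v12 -> 16
READ b @v11: history=[(1, 16), (2, 8), (3, 20), (4, 14), (6, 21), (10, 35), (11, 40), (12, 16)] -> pick v11 -> 40
v15: WRITE a=14  (a history now [(5, 29), (7, 12), (8, 42), (9, 42), (13, 15), (14, 15), (15, 14)])
v16: WRITE b=29  (b history now [(1, 16), (2, 8), (3, 20), (4, 14), (6, 21), (10, 35), (11, 40), (12, 16), (16, 29)])
v17: WRITE b=42  (b history now [(1, 16), (2, 8), (3, 20), (4, 14), (6, 21), (10, 35), (11, 40), (12, 16), (16, 29), (17, 42)])
v18: WRITE b=0  (b history now [(1, 16), (2, 8), (3, 20), (4, 14), (6, 21), (10, 35), (11, 40), (12, 16), (16, 29), (17, 42), (18, 0)])
READ a @v16: history=[(5, 29), (7, 12), (8, 42), (9, 42), (13, 15), (14, 15), (15, 14)] -> pick v15 -> 14
READ a @v9: history=[(5, 29), (7, 12), (8, 42), (9, 42), (13, 15), (14, 15), (15, 14)] -> pick v9 -> 42
v19: WRITE b=26  (b history now [(1, 16), (2, 8), (3, 20), (4, 14), (6, 21), (10, 35), (11, 40), (12, 16), (16, 29), (17, 42), (18, 0), (19, 26)])
v20: WRITE b=18  (b history now [(1, 16), (2, 8), (3, 20), (4, 14), (6, 21), (10, 35), (11, 40), (12, 16), (16, 29), (17, 42), (18, 0), (19, 26), (20, 18)])
READ b @v11: history=[(1, 16), (2, 8), (3, 20), (4, 14), (6, 21), (10, 35), (11, 40), (12, 16), (16, 29), (17, 42), (18, 0), (19, 26), (20, 18)] -> pick v11 -> 40
READ a @v12: history=[(5, 29), (7, 12), (8, 42), (9, 42), (13, 15), (14, 15), (15, 14)] -> pick v9 -> 42

Answer: 14
16
NONE
42
NONE
16
40
14
42
40
42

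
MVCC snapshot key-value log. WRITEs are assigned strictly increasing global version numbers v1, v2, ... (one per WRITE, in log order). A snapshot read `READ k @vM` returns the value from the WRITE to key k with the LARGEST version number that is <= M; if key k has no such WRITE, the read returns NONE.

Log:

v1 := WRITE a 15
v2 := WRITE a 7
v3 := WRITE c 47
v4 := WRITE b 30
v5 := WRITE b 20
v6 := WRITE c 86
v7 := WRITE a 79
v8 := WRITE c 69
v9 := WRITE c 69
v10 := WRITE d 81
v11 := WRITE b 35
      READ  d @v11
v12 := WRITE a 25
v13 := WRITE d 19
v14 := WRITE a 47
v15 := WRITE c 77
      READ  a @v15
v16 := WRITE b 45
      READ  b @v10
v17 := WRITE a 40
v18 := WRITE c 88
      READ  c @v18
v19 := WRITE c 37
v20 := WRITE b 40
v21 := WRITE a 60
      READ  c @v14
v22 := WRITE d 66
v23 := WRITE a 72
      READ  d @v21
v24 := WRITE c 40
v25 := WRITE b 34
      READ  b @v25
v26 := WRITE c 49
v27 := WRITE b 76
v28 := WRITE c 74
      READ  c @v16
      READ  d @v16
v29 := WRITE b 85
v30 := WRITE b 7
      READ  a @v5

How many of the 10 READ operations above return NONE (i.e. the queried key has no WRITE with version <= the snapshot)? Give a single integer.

Answer: 0

Derivation:
v1: WRITE a=15  (a history now [(1, 15)])
v2: WRITE a=7  (a history now [(1, 15), (2, 7)])
v3: WRITE c=47  (c history now [(3, 47)])
v4: WRITE b=30  (b history now [(4, 30)])
v5: WRITE b=20  (b history now [(4, 30), (5, 20)])
v6: WRITE c=86  (c history now [(3, 47), (6, 86)])
v7: WRITE a=79  (a history now [(1, 15), (2, 7), (7, 79)])
v8: WRITE c=69  (c history now [(3, 47), (6, 86), (8, 69)])
v9: WRITE c=69  (c history now [(3, 47), (6, 86), (8, 69), (9, 69)])
v10: WRITE d=81  (d history now [(10, 81)])
v11: WRITE b=35  (b history now [(4, 30), (5, 20), (11, 35)])
READ d @v11: history=[(10, 81)] -> pick v10 -> 81
v12: WRITE a=25  (a history now [(1, 15), (2, 7), (7, 79), (12, 25)])
v13: WRITE d=19  (d history now [(10, 81), (13, 19)])
v14: WRITE a=47  (a history now [(1, 15), (2, 7), (7, 79), (12, 25), (14, 47)])
v15: WRITE c=77  (c history now [(3, 47), (6, 86), (8, 69), (9, 69), (15, 77)])
READ a @v15: history=[(1, 15), (2, 7), (7, 79), (12, 25), (14, 47)] -> pick v14 -> 47
v16: WRITE b=45  (b history now [(4, 30), (5, 20), (11, 35), (16, 45)])
READ b @v10: history=[(4, 30), (5, 20), (11, 35), (16, 45)] -> pick v5 -> 20
v17: WRITE a=40  (a history now [(1, 15), (2, 7), (7, 79), (12, 25), (14, 47), (17, 40)])
v18: WRITE c=88  (c history now [(3, 47), (6, 86), (8, 69), (9, 69), (15, 77), (18, 88)])
READ c @v18: history=[(3, 47), (6, 86), (8, 69), (9, 69), (15, 77), (18, 88)] -> pick v18 -> 88
v19: WRITE c=37  (c history now [(3, 47), (6, 86), (8, 69), (9, 69), (15, 77), (18, 88), (19, 37)])
v20: WRITE b=40  (b history now [(4, 30), (5, 20), (11, 35), (16, 45), (20, 40)])
v21: WRITE a=60  (a history now [(1, 15), (2, 7), (7, 79), (12, 25), (14, 47), (17, 40), (21, 60)])
READ c @v14: history=[(3, 47), (6, 86), (8, 69), (9, 69), (15, 77), (18, 88), (19, 37)] -> pick v9 -> 69
v22: WRITE d=66  (d history now [(10, 81), (13, 19), (22, 66)])
v23: WRITE a=72  (a history now [(1, 15), (2, 7), (7, 79), (12, 25), (14, 47), (17, 40), (21, 60), (23, 72)])
READ d @v21: history=[(10, 81), (13, 19), (22, 66)] -> pick v13 -> 19
v24: WRITE c=40  (c history now [(3, 47), (6, 86), (8, 69), (9, 69), (15, 77), (18, 88), (19, 37), (24, 40)])
v25: WRITE b=34  (b history now [(4, 30), (5, 20), (11, 35), (16, 45), (20, 40), (25, 34)])
READ b @v25: history=[(4, 30), (5, 20), (11, 35), (16, 45), (20, 40), (25, 34)] -> pick v25 -> 34
v26: WRITE c=49  (c history now [(3, 47), (6, 86), (8, 69), (9, 69), (15, 77), (18, 88), (19, 37), (24, 40), (26, 49)])
v27: WRITE b=76  (b history now [(4, 30), (5, 20), (11, 35), (16, 45), (20, 40), (25, 34), (27, 76)])
v28: WRITE c=74  (c history now [(3, 47), (6, 86), (8, 69), (9, 69), (15, 77), (18, 88), (19, 37), (24, 40), (26, 49), (28, 74)])
READ c @v16: history=[(3, 47), (6, 86), (8, 69), (9, 69), (15, 77), (18, 88), (19, 37), (24, 40), (26, 49), (28, 74)] -> pick v15 -> 77
READ d @v16: history=[(10, 81), (13, 19), (22, 66)] -> pick v13 -> 19
v29: WRITE b=85  (b history now [(4, 30), (5, 20), (11, 35), (16, 45), (20, 40), (25, 34), (27, 76), (29, 85)])
v30: WRITE b=7  (b history now [(4, 30), (5, 20), (11, 35), (16, 45), (20, 40), (25, 34), (27, 76), (29, 85), (30, 7)])
READ a @v5: history=[(1, 15), (2, 7), (7, 79), (12, 25), (14, 47), (17, 40), (21, 60), (23, 72)] -> pick v2 -> 7
Read results in order: ['81', '47', '20', '88', '69', '19', '34', '77', '19', '7']
NONE count = 0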